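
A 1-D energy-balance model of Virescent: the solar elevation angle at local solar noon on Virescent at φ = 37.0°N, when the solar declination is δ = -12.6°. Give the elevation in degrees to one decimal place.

40.4°

At local noon the hour angle is zero, so the zenith angle equals |φ − δ| = |+37.0° − (-12.600°)| = 49.600°.
Elevation = 90° − 49.600° = 40.4°.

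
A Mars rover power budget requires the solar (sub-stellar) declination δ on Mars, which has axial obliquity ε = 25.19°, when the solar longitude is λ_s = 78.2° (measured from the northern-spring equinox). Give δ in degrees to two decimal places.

δ = +24.62°

sin δ = sin ε · sin λ_s = sin 25.19° × sin 78.2° = 0.416627.
δ = arcsin(0.416627) = +24.62°.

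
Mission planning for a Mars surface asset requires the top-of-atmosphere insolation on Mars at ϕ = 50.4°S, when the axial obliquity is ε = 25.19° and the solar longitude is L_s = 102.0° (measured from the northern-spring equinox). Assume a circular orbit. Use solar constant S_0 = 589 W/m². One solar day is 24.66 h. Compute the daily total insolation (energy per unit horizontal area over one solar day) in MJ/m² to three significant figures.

Solar declination: sin δ = sin ε · sin L_s = sin 25.19° × sin 102.0° = 0.41632, so δ = +24.603°.
cos h₀ = −tan(-50.4°) tan(+24.603°) = 0.5535, h₀ = 0.9842 rad.
Bracket: h₀ sin ϕ sin δ + cos ϕ cos δ sin h₀ = 0.9842×-0.77051×0.41632 + 0.63742×0.90922×0.83285 = -0.315710 + 0.482682 = 0.166972.
Q̄ = (S_0/π) × [bracket] = (589/π) × 0.166972 = 31.305 W/m².
Daily total = Q̄ × 24.66 h × 3600 s/h = 31.305 × 24.66 × 3600 / 10⁶ = 2.779 MJ/m².

2.78 MJ/m²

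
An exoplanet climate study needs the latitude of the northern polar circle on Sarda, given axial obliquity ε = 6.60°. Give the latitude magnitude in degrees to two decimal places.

83.40°

The polar circle is the lowest latitude that experiences at least one full rotation of continuous daylight at the northern-summer solstice; it lies at |φ| = 90° − ε = 90° − 6.60° = 83.40°.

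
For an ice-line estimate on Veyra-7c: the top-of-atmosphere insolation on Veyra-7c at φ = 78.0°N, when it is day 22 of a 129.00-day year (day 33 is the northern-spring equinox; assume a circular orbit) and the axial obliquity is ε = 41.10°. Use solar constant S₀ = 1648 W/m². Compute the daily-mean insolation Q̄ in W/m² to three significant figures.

Q̄ ≈ 0.00 W/m²

Solar longitude: λ_s = 360° × (22 − 33)/129.00 = -30.698°, i.e. -30.698° + 360° = 329.302°.
sin δ = sin 41.10° × sin 329.302° = -0.33560, so δ = -19.609°.
cos H₀ = −tan(+78.0°) tan(-19.609°) = 1.6761 ≥ 1 ⇒ polar night, H₀ = 0 and Q̄ = 0.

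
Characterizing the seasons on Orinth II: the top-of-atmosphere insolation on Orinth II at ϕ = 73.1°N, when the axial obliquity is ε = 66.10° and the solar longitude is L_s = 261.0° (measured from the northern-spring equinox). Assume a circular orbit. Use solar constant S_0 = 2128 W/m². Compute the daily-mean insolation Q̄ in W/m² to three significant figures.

Q̄ ≈ 0.00 W/m²

Solar declination: sin δ = sin ε · sin L_s = sin 66.10° × sin 261.0° = -0.90300, so δ = -64.555°.
cos h₀ = −tan(+73.1°) tan(-64.555°) = 6.9176 ≥ 1 ⇒ polar night, h₀ = 0 and Q̄ = 0.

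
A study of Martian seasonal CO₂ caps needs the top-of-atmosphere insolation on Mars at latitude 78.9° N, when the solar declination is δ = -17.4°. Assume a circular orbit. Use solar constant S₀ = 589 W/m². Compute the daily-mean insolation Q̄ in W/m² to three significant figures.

Q̄ ≈ 0.00 W/m²

cos H₀ = −tan(+78.9°) tan(-17.400°) = 1.5973 ≥ 1 ⇒ polar night, H₀ = 0 and Q̄ = 0.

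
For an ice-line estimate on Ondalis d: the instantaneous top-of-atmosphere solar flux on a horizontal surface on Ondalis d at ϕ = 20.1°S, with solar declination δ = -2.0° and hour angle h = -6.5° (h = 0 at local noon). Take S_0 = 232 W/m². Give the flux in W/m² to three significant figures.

219 W/m²

cos θ_z = sin ϕ sin δ + cos ϕ cos δ cos h = 0.011994 + 0.932489 = 0.944483.
Flux = S_0 · cos θ_z = 232 × 0.944483 = 219.1 W/m².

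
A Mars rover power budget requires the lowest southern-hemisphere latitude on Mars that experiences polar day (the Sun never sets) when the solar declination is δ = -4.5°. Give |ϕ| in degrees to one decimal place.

|ϕ| = 85.5°

Polar day requires cos h₀ = −tan ϕ tan δ ≤ −1, i.e. tan ϕ tan δ ≥ 1.
The boundary is |tan ϕ| · |tan δ| = 1, so |ϕ| = 90° − |δ| = 90° − 4.5° = 85.5° in the southern hemisphere.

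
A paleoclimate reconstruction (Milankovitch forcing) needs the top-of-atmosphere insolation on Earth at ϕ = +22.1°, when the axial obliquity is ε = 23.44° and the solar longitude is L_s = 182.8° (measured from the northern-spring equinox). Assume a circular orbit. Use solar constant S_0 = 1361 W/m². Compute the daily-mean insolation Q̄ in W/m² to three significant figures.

Q̄ ≈ 396 W/m²

Solar declination: sin δ = sin ε · sin L_s = sin 23.44° × sin 182.8° = -0.01943, so δ = -1.113°.
cos h₀ = −tan(+22.1°) tan(-1.113°) = 0.0079, h₀ = 1.5629 rad.
Bracket: h₀ sin ϕ sin δ + cos ϕ cos δ sin h₀ = 1.5629×0.37622×-0.01943 + 0.92653×0.99981×0.99997 = -0.011425 + 0.926326 = 0.914901.
Q̄ = (S_0/π) × [bracket] = (1361/π) × 0.914901 = 396.4 W/m².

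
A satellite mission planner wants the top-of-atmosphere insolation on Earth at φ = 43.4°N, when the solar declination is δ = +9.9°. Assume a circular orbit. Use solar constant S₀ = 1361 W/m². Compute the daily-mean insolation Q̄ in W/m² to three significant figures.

Q̄ ≈ 395 W/m²

cos H₀ = −tan(+43.4°) tan(+9.900°) = -0.1650, H₀ = 1.7366 rad.
Bracket: H₀ sin φ sin δ + cos φ cos δ sin H₀ = 1.7366×0.68709×0.17193 + 0.72657×0.98511×0.98629 = 0.205147 + 0.705938 = 0.911085.
Q̄ = (S₀/π) × [bracket] = (1361/π) × 0.911085 = 394.7 W/m².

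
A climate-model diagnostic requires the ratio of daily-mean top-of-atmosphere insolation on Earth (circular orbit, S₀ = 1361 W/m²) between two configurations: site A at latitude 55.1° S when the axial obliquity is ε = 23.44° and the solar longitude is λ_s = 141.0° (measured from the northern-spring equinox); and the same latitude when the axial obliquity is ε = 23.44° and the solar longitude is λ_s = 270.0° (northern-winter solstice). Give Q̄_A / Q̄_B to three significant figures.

— Configuration A (φ=-55.1°):
Solar declination: sin δ = sin ε · sin λ_s = sin 23.44° × sin 141.0° = 0.25034, so δ = +14.497°.
cos H₀ = −tan(-55.1°) tan(+14.497°) = 0.3707, H₀ = 1.1911 rad.
Bracket: H₀ sin φ sin δ + cos φ cos δ sin H₀ = 1.1911×-0.82015×0.25034 + 0.57215×0.96816×0.92877 = -0.244552 + 0.514476 = 0.269924.
Q̄ = (S₀/π) × [bracket] = (1361/π) × 0.269924 = 116.94 W/m².
— Configuration B (φ=-55.1°):
Solar declination: sin δ = sin ε · sin λ_s = sin 23.44° × sin 270.0° = -0.39779, so δ = -23.440°.
cos H₀ = −tan(-55.1°) tan(-23.440°) = -0.6215, H₀ = 2.2415 rad.
Bracket: H₀ sin φ sin δ + cos φ cos δ sin H₀ = 2.2415×-0.82015×-0.39779 + 0.57215×0.91748×0.78341 = 0.731284 + 0.411240 = 1.142524.
Q̄ = (S₀/π) × [bracket] = (1361/π) × 1.142524 = 494.96 W/m².
Ratio Q̄_A / Q̄_B = 116.94 / 494.96 = 0.2363.

Q̄_A / Q̄_B ≈ 0.236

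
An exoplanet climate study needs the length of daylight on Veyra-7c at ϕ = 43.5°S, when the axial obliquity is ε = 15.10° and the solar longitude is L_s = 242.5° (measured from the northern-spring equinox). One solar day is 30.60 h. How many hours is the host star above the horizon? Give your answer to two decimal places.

17.51 h

Solar declination: sin δ = sin ε · sin L_s = sin 15.10° × sin 242.5° = -0.23107, so δ = -13.360°.
cos h₀ = −tan ϕ · tan δ = −tan(-43.5°) × tan(-13.360°) = -0.2254, so h₀ = 1.7981 rad = 103.03°.
Daylight = 2h₀/(2π) × 30.60 h = (1.7981/π) × 30.60 = 17.51 h.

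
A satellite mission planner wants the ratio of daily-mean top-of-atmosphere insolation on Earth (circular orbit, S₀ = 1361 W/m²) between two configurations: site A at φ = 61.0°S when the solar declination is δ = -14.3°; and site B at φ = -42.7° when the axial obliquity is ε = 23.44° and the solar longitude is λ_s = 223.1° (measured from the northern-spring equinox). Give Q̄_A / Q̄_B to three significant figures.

Q̄_A / Q̄_B ≈ 0.842

— Configuration A (φ=-61.0°):
cos H₀ = −tan(-61.0°) tan(-14.300°) = -0.4598, H₀ = 2.0486 rad.
Bracket: H₀ sin φ sin δ + cos φ cos δ sin H₀ = 2.0486×-0.87462×-0.24700 + 0.48481×0.96902×0.88800 = 0.442561 + 0.417174 = 0.859735.
Q̄ = (S₀/π) × [bracket] = (1361/π) × 0.859735 = 372.45 W/m².
— Configuration B (φ=-42.7°):
Solar declination: sin δ = sin ε · sin λ_s = sin 23.44° × sin 223.1° = -0.27180, so δ = -15.771°.
cos H₀ = −tan(-42.7°) tan(-15.771°) = -0.2606, H₀ = 1.8345 rad.
Bracket: H₀ sin φ sin δ + cos φ cos δ sin H₀ = 1.8345×-0.67816×-0.27180 + 0.73491×0.96235×0.96544 = 0.338142 + 0.682798 = 1.020940.
Q̄ = (S₀/π) × [bracket] = (1361/π) × 1.020940 = 442.29 W/m².
Ratio Q̄_A / Q̄_B = 372.45 / 442.29 = 0.8421.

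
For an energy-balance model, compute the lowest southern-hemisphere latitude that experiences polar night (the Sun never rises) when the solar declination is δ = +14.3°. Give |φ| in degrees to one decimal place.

Polar night requires cos H₀ = −tan φ tan δ ≥ 1, i.e. tan φ tan δ ≤ −1.
The boundary is |tan φ| · |tan δ| = 1, so |φ| = 90° − |δ| = 90° − 14.3° = 75.7° in the southern hemisphere.

|φ| = 75.7°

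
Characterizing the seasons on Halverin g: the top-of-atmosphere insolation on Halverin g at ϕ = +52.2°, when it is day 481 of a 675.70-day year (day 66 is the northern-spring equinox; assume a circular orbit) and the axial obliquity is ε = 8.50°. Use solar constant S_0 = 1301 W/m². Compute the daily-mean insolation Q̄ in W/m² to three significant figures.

Q̄ ≈ 205 W/m²

Solar longitude: L_s = 360° × (481 − 66)/675.70 = 221.104°.
sin δ = sin 8.50° × sin 221.104° = -0.09717, so δ = -5.576°.
cos h₀ = −tan(+52.2°) tan(-5.576°) = 0.1259, h₀ = 1.4446 rad.
Bracket: h₀ sin ϕ sin δ + cos ϕ cos δ sin h₀ = 1.4446×0.79016×-0.09717 + 0.61291×0.99527×0.99205 = -0.110916 + 0.605161 = 0.494245.
Q̄ = (S_0/π) × [bracket] = (1301/π) × 0.494245 = 204.7 W/m².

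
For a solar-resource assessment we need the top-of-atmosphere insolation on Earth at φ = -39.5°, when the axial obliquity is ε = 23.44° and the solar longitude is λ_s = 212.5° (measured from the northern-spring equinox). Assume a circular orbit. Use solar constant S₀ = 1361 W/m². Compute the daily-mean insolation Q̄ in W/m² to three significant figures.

Solar declination: sin δ = sin ε · sin λ_s = sin 23.44° × sin 212.5° = -0.21373, so δ = -12.341°.
cos H₀ = −tan(-39.5°) tan(-12.341°) = -0.1804, H₀ = 1.7521 rad.
Bracket: H₀ sin φ sin δ + cos φ cos δ sin H₀ = 1.7521×-0.63608×-0.21373 + 0.77162×0.97689×0.98360 = 0.238197 + 0.741426 = 0.979623.
Q̄ = (S₀/π) × [bracket] = (1361/π) × 0.979623 = 424.4 W/m².

Q̄ ≈ 424 W/m²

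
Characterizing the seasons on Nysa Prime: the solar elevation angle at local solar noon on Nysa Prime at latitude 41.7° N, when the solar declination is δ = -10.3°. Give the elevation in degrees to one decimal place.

At local noon the hour angle is zero, so the zenith angle equals |φ − δ| = |+41.7° − (-10.300°)| = 52.000°.
Elevation = 90° − 52.000° = 38.0°.

38.0°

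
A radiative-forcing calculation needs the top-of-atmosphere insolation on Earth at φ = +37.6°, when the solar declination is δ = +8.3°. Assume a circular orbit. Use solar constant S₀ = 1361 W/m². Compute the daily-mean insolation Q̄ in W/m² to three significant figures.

Q̄ ≈ 402 W/m²

cos H₀ = −tan(+37.6°) tan(+8.300°) = -0.1123, H₀ = 1.6834 rad.
Bracket: H₀ sin φ sin δ + cos φ cos δ sin H₀ = 1.6834×0.61015×0.14436 + 0.79229×0.98953×0.99367 = 0.148276 + 0.779032 = 0.927308.
Q̄ = (S₀/π) × [bracket] = (1361/π) × 0.927308 = 401.7 W/m².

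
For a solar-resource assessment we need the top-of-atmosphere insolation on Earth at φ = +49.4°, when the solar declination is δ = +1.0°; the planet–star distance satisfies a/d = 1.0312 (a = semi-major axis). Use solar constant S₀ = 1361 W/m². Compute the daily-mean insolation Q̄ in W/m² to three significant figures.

cos H₀ = −tan(+49.4°) tan(+1.000°) = -0.0204, H₀ = 1.5912 rad.
Bracket: H₀ sin φ sin δ + cos φ cos δ sin H₀ = 1.5912×0.75927×0.01745 + 0.65077×0.99985×0.99979 = 0.021082 + 0.650536 = 0.671618.
Inverse-square distance factor (a/d)² = 1.0312² = 1.063373.
Q̄ = (S₀/π) × 1.063373 × [bracket] = (1361/π) × 1.063373 × 0.671618 = 309.4 W/m².

Q̄ ≈ 309 W/m²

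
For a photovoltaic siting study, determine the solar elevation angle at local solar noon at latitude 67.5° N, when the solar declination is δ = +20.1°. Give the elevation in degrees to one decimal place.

42.6°

At local noon the hour angle is zero, so the zenith angle equals |φ − δ| = |+67.5° − (+20.100°)| = 47.400°.
Elevation = 90° − 47.400° = 42.6°.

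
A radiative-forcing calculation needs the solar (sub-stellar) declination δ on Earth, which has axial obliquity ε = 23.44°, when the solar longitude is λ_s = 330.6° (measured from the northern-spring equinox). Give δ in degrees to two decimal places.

δ = -11.26°

sin δ = sin ε · sin λ_s = sin 23.44° × sin 330.6° = -0.195276.
δ = arcsin(-0.195276) = -11.26°.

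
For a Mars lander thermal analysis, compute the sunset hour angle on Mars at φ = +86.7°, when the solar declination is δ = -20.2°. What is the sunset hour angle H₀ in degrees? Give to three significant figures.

cos H₀ = −tan φ · tan δ = 6.3810 ≥ 1, so the Sun never rises (polar night) and H₀ = 0.

H₀ = 0.00°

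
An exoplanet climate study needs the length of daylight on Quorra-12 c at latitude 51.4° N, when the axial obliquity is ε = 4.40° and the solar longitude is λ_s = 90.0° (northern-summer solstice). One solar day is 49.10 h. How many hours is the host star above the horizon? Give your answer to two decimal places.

Solar declination: sin δ = sin ε · sin λ_s = sin 4.40° × sin 90.0° = 0.07672, so δ = +4.400°.
cos H₀ = −tan φ · tan δ = −tan(+51.4°) × tan(+4.400°) = -0.0964, so H₀ = 1.6673 rad = 95.53°.
Daylight = 2H₀/(2π) × 49.10 h = (1.6673/π) × 49.10 = 26.06 h.

26.06 h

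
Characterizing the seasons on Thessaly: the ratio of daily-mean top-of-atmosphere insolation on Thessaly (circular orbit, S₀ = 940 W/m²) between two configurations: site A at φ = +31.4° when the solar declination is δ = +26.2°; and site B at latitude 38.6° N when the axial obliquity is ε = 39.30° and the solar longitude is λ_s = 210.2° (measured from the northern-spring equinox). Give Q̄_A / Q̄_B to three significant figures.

— Configuration A (φ=+31.4°):
cos H₀ = −tan(+31.4°) tan(+26.200°) = -0.3004, H₀ = 1.8759 rad.
Bracket: H₀ sin φ sin δ + cos φ cos δ sin H₀ = 1.8759×0.52101×0.44151 + 0.85355×0.89726×0.95383 = 0.431515 + 0.730497 = 1.162012.
Q̄ = (S₀/π) × [bracket] = (940/π) × 1.162012 = 347.69 W/m².
— Configuration B (φ=+38.6°):
Solar declination: sin δ = sin ε · sin λ_s = sin 39.30° × sin 210.2° = -0.31860, so δ = -18.578°.
cos H₀ = −tan(+38.6°) tan(-18.578°) = 0.2683, H₀ = 1.2991 rad.
Bracket: H₀ sin φ sin δ + cos φ cos δ sin H₀ = 1.2991×0.62388×-0.31860 + 0.78152×0.94789×0.96333 = -0.258220 + 0.713630 = 0.455410.
Q̄ = (S₀/π) × [bracket] = (940/π) × 0.455410 = 136.26 W/m².
Ratio Q̄_A / Q̄_B = 347.69 / 136.26 = 2.552.

Q̄_A / Q̄_B ≈ 2.55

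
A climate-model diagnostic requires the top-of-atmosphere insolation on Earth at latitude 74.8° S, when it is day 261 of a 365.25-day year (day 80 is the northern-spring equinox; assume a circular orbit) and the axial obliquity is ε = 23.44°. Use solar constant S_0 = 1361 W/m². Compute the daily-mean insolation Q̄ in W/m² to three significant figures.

Q̄ ≈ 106 W/m²

Solar longitude: L_s = 360° × (261 − 80)/365.25 = 178.398°.
sin δ = sin 23.44° × sin 178.398° = 0.01112, so δ = +0.637°.
cos h₀ = −tan(-74.8°) tan(+0.637°) = 0.0409, h₀ = 1.5299 rad.
Bracket: h₀ sin ϕ sin δ + cos ϕ cos δ sin h₀ = 1.5299×-0.96502×0.01112 + 0.26219×0.99994×0.99916 = -0.016417 + 0.261954 = 0.245537.
Q̄ = (S_0/π) × [bracket] = (1361/π) × 0.245537 = 106.4 W/m².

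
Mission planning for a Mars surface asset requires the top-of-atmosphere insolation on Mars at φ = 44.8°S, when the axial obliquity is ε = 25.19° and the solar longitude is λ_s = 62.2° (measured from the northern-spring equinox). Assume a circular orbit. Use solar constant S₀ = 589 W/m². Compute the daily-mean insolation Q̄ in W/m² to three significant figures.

Solar declination: sin δ = sin ε · sin λ_s = sin 25.19° × sin 62.2° = 0.37650, so δ = +22.117°.
cos H₀ = −tan(-44.8°) tan(+22.117°) = 0.4036, H₀ = 1.1554 rad.
Bracket: H₀ sin φ sin δ + cos φ cos δ sin H₀ = 1.1554×-0.70463×0.37650 + 0.70957×0.92642×0.91495 = -0.306520 + 0.601451 = 0.294931.
Q̄ = (S₀/π) × [bracket] = (589/π) × 0.294931 = 55.29 W/m².

Q̄ ≈ 55.3 W/m²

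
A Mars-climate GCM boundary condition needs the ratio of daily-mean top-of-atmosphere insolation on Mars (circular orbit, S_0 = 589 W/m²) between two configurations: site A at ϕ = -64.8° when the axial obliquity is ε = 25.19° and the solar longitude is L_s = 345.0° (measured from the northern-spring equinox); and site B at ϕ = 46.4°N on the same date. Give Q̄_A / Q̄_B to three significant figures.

Q̄_A / Q̄_B ≈ 1.05

— Configuration A (ϕ=-64.8°):
Solar declination: sin δ = sin ε · sin L_s = sin 25.19° × sin 345.0° = -0.11016, so δ = -6.324°.
cos h₀ = −tan(-64.8°) tan(-6.324°) = -0.2355, h₀ = 1.8086 rad.
Bracket: h₀ sin ϕ sin δ + cos ϕ cos δ sin h₀ = 1.8086×-0.90483×-0.11016 + 0.42578×0.99391×0.97187 = 0.180274 + 0.411283 = 0.591557.
Q̄ = (S_0/π) × [bracket] = (589/π) × 0.591557 = 110.91 W/m².
— Configuration B (ϕ=+46.4°):
cos h₀ = −tan(+46.4°) tan(-6.324°) = 0.1164, h₀ = 1.4541 rad.
Bracket: h₀ sin ϕ sin δ + cos ϕ cos δ sin h₀ = 1.4541×0.72417×-0.11016 + 0.68962×0.99391×0.99320 = -0.116000 + 0.680759 = 0.564759.
Q̄ = (S_0/π) × [bracket] = (589/π) × 0.564759 = 105.88 W/m².
Ratio Q̄_A / Q̄_B = 110.91 / 105.88 = 1.048.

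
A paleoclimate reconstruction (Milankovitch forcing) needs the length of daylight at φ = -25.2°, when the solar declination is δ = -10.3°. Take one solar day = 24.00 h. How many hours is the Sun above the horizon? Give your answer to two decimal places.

12.65 h

cos H₀ = −tan φ · tan δ = −tan(-25.2°) × tan(-10.300°) = -0.0855, so H₀ = 1.6564 rad = 94.91°.
Daylight = 2H₀/(2π) × 24.00 h = (1.6564/π) × 24.00 = 12.65 h.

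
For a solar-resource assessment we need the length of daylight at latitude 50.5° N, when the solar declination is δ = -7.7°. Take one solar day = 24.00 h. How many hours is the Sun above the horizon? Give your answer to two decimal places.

10.74 h

cos h₀ = −tan ϕ · tan δ = −tan(+50.5°) × tan(-7.700°) = 0.1640, so h₀ = 1.4060 rad = 80.56°.
Daylight = 2h₀/(2π) × 24.00 h = (1.4060/π) × 24.00 = 10.74 h.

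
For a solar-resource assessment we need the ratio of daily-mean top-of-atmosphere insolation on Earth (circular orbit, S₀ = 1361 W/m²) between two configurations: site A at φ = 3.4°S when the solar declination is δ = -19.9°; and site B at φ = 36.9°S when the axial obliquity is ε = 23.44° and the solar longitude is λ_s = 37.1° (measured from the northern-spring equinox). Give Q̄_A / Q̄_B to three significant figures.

— Configuration A (φ=-3.4°):
cos H₀ = −tan(-3.4°) tan(-19.900°) = -0.0215, H₀ = 1.5923 rad.
Bracket: H₀ sin φ sin δ + cos φ cos δ sin H₀ = 1.5923×-0.05931×-0.34038 + 0.99824×0.94029×0.99977 = 0.032145 + 0.938419 = 0.970564.
Q̄ = (S₀/π) × [bracket] = (1361/π) × 0.970564 = 420.47 W/m².
— Configuration B (φ=-36.9°):
Solar declination: sin δ = sin ε · sin λ_s = sin 23.44° × sin 37.1° = 0.23995, so δ = +13.884°.
cos H₀ = −tan(-36.9°) tan(+13.884°) = 0.1856, H₀ = 1.3841 rad.
Bracket: H₀ sin φ sin δ + cos φ cos δ sin H₀ = 1.3841×-0.60042×0.23995 + 0.79968×0.97079×0.98263 = -0.199408 + 0.762837 = 0.563429.
Q̄ = (S₀/π) × [bracket] = (1361/π) × 0.563429 = 244.09 W/m².
Ratio Q̄_A / Q̄_B = 420.47 / 244.09 = 1.723.

Q̄_A / Q̄_B ≈ 1.72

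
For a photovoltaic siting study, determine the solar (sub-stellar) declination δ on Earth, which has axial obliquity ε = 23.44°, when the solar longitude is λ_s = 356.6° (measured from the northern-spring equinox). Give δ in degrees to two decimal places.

δ = -1.35°

sin δ = sin ε · sin λ_s = sin 23.44° × sin 356.6° = -0.023591.
δ = arcsin(-0.023591) = -1.35°.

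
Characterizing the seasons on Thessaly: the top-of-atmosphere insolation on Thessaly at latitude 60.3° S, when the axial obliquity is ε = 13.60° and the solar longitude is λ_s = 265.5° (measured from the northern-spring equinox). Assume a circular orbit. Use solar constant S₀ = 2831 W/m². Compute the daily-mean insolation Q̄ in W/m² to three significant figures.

Solar declination: sin δ = sin ε · sin λ_s = sin 13.60° × sin 265.5° = -0.23442, so δ = -13.557°.
cos H₀ = −tan(-60.3°) tan(-13.557°) = -0.4228, H₀ = 2.0073 rad.
Bracket: H₀ sin φ sin δ + cos φ cos δ sin H₀ = 2.0073×-0.86863×-0.23442 + 0.49546×0.97214×0.90624 = 0.408735 + 0.436496 = 0.845231.
Q̄ = (S₀/π) × [bracket] = (2831/π) × 0.845231 = 761.7 W/m².

Q̄ ≈ 762 W/m²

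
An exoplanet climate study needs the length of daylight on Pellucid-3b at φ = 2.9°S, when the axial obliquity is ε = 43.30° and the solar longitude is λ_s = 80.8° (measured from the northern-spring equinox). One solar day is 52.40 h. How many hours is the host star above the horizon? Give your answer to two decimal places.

Solar declination: sin δ = sin ε · sin λ_s = sin 43.30° × sin 80.8° = 0.67700, so δ = +42.609°.
cos H₀ = −tan φ · tan δ = −tan(-2.9°) × tan(+42.609°) = 0.0466, so H₀ = 1.5242 rad = 87.33°.
Daylight = 2H₀/(2π) × 52.40 h = (1.5242/π) × 52.40 = 25.42 h.

25.42 h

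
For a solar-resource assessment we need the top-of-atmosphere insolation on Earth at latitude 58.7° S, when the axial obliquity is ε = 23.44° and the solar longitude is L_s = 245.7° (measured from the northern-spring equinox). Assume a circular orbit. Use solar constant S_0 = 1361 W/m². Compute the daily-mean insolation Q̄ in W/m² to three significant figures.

Solar declination: sin δ = sin ε · sin L_s = sin 23.44° × sin 245.7° = -0.36255, so δ = -21.257°.
cos h₀ = −tan(-58.7°) tan(-21.257°) = -0.6398, h₀ = 2.2650 rad.
Bracket: h₀ sin ϕ sin δ + cos ϕ cos δ sin h₀ = 2.2650×-0.85446×-0.36255 + 0.51952×0.93197×0.76853 = 0.701662 + 0.372105 = 1.073767.
Q̄ = (S_0/π) × [bracket] = (1361/π) × 1.073767 = 465.2 W/m².

Q̄ ≈ 465 W/m²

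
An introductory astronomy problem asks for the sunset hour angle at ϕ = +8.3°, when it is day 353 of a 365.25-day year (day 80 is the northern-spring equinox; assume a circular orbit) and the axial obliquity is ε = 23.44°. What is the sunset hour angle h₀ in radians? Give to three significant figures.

h₀ = 1.51 rad

Solar longitude: L_s = 360° × (353 − 80)/365.25 = 269.076°.
sin δ = sin 23.44° × sin 269.076° = -0.39774, so δ = -23.437°.
cos h₀ = −tan ϕ · tan δ = −tan(+8.3°) × tan(-23.437°) = 0.0632, so h₀ = 1.5075 rad = 86.37°.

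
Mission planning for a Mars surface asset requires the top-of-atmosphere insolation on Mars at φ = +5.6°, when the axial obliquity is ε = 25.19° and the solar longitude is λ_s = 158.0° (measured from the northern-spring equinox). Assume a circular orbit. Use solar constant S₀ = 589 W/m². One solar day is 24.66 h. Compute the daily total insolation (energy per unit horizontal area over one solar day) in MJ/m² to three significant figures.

Solar declination: sin δ = sin ε · sin λ_s = sin 25.19° × sin 158.0° = 0.15944, so δ = +9.174°.
cos H₀ = −tan(+5.6°) tan(+9.174°) = -0.0158, H₀ = 1.5866 rad.
Bracket: H₀ sin φ sin δ + cos φ cos δ sin H₀ = 1.5866×0.09758×0.15944 + 0.99523×0.98721×0.99987 = 0.024685 + 0.982373 = 1.007058.
Q̄ = (S₀/π) × [bracket] = (589/π) × 1.007058 = 188.81 W/m².
Daily total = Q̄ × 24.66 h × 3600 s/h = 188.81 × 24.66 × 3600 / 10⁶ = 16.76 MJ/m².

16.8 MJ/m²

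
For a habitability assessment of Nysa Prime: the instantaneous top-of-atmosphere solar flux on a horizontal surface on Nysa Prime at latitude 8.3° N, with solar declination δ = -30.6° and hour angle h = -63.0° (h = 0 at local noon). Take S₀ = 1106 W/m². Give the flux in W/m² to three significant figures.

cos θ_z = sin φ sin δ + cos φ cos δ cos h = -0.073483 + 0.386676 = 0.313193.
Flux = S₀ · cos θ_z = 1106 × 0.313193 = 346.4 W/m².

346 W/m²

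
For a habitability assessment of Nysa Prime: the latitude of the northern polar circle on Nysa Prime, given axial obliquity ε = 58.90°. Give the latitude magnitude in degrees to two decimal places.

The polar circle is the lowest latitude that experiences at least one full rotation of continuous daylight at the northern-summer solstice; it lies at |φ| = 90° − ε = 90° − 58.90° = 31.10°.

31.10°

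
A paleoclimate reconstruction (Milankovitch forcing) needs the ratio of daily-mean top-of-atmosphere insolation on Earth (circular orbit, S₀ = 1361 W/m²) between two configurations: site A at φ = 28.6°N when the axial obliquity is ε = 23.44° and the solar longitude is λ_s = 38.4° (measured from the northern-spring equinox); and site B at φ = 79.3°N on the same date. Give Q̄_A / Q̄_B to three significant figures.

— Configuration A (φ=+28.6°):
Solar declination: sin δ = sin ε · sin λ_s = sin 23.44° × sin 38.4° = 0.24709, so δ = +14.305°.
cos H₀ = −tan(+28.6°) tan(+14.305°) = -0.1390, H₀ = 1.7103 rad.
Bracket: H₀ sin φ sin δ + cos φ cos δ sin H₀ = 1.7103×0.47869×0.24709 + 0.87798×0.96899×0.99029 = 0.202293 + 0.842493 = 1.044786.
Q̄ = (S₀/π) × [bracket] = (1361/π) × 1.044786 = 452.62 W/m².
— Configuration B (φ=+79.3°):
cos H₀ = −tan(+79.3°) tan(+14.305°) = -1.3495 ≤ −1 ⇒ polar day, H₀ = π.
Bracket: H₀ sin φ sin δ + cos φ cos δ sin H₀ = 3.1416×0.98261×0.24709 + 0.18567×0.96899×0.00000 = 0.762759 + 0.000000 = 0.762759.
Q̄ = (S₀/π) × [bracket] = (1361/π) × 0.762759 = 330.44 W/m².
Ratio Q̄_A / Q̄_B = 452.62 / 330.44 = 1.370.

Q̄_A / Q̄_B ≈ 1.37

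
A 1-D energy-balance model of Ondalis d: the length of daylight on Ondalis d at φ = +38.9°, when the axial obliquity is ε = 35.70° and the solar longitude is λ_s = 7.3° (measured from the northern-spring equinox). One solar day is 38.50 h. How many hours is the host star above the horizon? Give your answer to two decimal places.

19.99 h

Solar declination: sin δ = sin ε · sin λ_s = sin 35.70° × sin 7.3° = 0.07415, so δ = +4.252°.
cos H₀ = −tan φ · tan δ = −tan(+38.9°) × tan(+4.252°) = -0.0600, so H₀ = 1.6308 rad = 93.44°.
Daylight = 2H₀/(2π) × 38.50 h = (1.6308/π) × 38.50 = 19.99 h.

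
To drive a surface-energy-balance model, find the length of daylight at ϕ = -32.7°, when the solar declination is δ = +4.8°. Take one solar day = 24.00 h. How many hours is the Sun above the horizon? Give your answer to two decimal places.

11.59 h

cos h₀ = −tan ϕ · tan δ = −tan(-32.7°) × tan(+4.800°) = 0.0539, so h₀ = 1.5169 rad = 86.91°.
Daylight = 2h₀/(2π) × 24.00 h = (1.5169/π) × 24.00 = 11.59 h.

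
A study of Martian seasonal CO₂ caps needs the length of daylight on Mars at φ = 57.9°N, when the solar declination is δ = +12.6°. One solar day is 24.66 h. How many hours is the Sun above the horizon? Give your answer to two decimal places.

cos H₀ = −tan φ · tan δ = −tan(+57.9°) × tan(+12.600°) = -0.3563, so H₀ = 1.9351 rad = 110.88°.
Daylight = 2H₀/(2π) × 24.66 h = (1.9351/π) × 24.66 = 15.19 h.

15.19 h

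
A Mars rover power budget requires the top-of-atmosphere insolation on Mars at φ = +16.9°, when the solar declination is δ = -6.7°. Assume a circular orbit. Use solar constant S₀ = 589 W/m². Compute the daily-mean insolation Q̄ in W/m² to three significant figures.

Q̄ ≈ 168 W/m²

cos H₀ = −tan(+16.9°) tan(-6.700°) = 0.0357, H₀ = 1.5351 rad.
Bracket: H₀ sin φ sin δ + cos φ cos δ sin H₀ = 1.5351×0.29070×-0.11667 + 0.95681×0.99317×0.99936 = -0.052064 + 0.949667 = 0.897603.
Q̄ = (S₀/π) × [bracket] = (589/π) × 0.897603 = 168.3 W/m².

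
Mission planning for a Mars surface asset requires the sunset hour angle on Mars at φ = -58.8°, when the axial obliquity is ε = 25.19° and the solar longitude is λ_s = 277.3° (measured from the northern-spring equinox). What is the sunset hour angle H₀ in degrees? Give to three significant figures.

Solar declination: sin δ = sin ε · sin λ_s = sin 25.19° × sin 277.3° = -0.42217, so δ = -24.972°.
cos H₀ = −tan φ · tan δ = −tan(-58.8°) × tan(-24.972°) = -0.7690, so H₀ = 2.4480 rad = 140.26°.

H₀ = 140°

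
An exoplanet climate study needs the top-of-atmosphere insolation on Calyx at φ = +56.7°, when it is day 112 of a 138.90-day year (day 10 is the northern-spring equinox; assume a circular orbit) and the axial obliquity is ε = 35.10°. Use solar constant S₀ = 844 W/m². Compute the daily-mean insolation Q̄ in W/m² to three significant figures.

Solar longitude: λ_s = 360° × (112 − 10)/138.90 = 264.363°.
sin δ = sin 35.10° × sin 264.363° = -0.57222, so δ = -34.905°.
cos H₀ = −tan(+56.7°) tan(-34.905°) = 1.0622 ≥ 1 ⇒ polar night, H₀ = 0 and Q̄ = 0.

Q̄ ≈ 0.00 W/m²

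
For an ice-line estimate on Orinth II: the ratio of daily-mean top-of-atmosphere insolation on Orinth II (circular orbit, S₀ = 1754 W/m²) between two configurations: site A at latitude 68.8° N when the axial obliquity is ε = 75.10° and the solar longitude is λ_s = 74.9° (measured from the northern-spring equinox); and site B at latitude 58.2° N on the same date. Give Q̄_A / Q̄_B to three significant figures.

— Configuration A (φ=+68.8°):
Solar declination: sin δ = sin ε · sin λ_s = sin 75.10° × sin 74.9° = 0.93301, so δ = +68.909°.
cos H₀ = −tan(+68.8°) tan(+68.909°) = -6.6845 ≤ −1 ⇒ polar day, H₀ = π.
Bracket: H₀ sin φ sin δ + cos φ cos δ sin H₀ = 3.1416×0.93232×0.93301 + 0.36162×0.35985×0.00000 = 2.732764 + 0.000000 = 2.732764.
Q̄ = (S₀/π) × [bracket] = (1754/π) × 2.732764 = 1525.7 W/m².
— Configuration B (φ=+58.2°):
cos H₀ = −tan(+58.2°) tan(+68.909°) = -4.1817 ≤ −1 ⇒ polar day, H₀ = π.
Bracket: H₀ sin φ sin δ + cos φ cos δ sin H₀ = 3.1416×0.84989×0.93301 + 0.52696×0.35985×0.00000 = 2.491150 + 0.000000 = 2.491150.
Q̄ = (S₀/π) × [bracket] = (1754/π) × 2.491150 = 1390.8 W/m².
Ratio Q̄_A / Q̄_B = 1525.7 / 1390.8 = 1.097.

Q̄_A / Q̄_B ≈ 1.10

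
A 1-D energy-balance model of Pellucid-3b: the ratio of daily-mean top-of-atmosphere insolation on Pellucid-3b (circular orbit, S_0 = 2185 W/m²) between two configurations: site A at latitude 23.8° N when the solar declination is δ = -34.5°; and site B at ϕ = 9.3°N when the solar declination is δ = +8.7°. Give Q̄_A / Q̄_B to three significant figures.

— Configuration A (ϕ=+23.8°):
cos h₀ = −tan(+23.8°) tan(-34.500°) = 0.3031, h₀ = 1.2628 rad.
Bracket: h₀ sin ϕ sin δ + cos ϕ cos δ sin h₀ = 1.2628×0.40355×-0.56641 + 0.91496×0.82413×0.95295 = -0.288644 + 0.718568 = 0.429924.
Q̄ = (S_0/π) × [bracket] = (2185/π) × 0.429924 = 299.02 W/m².
— Configuration B (ϕ=+9.3°):
cos h₀ = −tan(+9.3°) tan(+8.700°) = -0.0251, h₀ = 1.5959 rad.
Bracket: h₀ sin ϕ sin δ + cos ϕ cos δ sin h₀ = 1.5959×0.16160×0.15126 + 0.98686×0.98849×0.99969 = 0.039010 + 0.975199 = 1.014209.
Q̄ = (S_0/π) × [bracket] = (2185/π) × 1.014209 = 705.39 W/m².
Ratio Q̄_A / Q̄_B = 299.02 / 705.39 = 0.4239.

Q̄_A / Q̄_B ≈ 0.424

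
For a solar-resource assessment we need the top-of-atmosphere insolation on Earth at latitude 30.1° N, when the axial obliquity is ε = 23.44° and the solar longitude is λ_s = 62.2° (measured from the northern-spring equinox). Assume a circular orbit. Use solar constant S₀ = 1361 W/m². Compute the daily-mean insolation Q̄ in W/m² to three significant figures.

Q̄ ≈ 479 W/m²

Solar declination: sin δ = sin ε · sin λ_s = sin 23.44° × sin 62.2° = 0.35188, so δ = +20.602°.
cos H₀ = −tan(+30.1°) tan(+20.602°) = -0.2179, H₀ = 1.7905 rad.
Bracket: H₀ sin φ sin δ + cos φ cos δ sin H₀ = 1.7905×0.50151×0.35188 + 0.86515×0.93605×0.97597 = 0.315972 + 0.790364 = 1.106336.
Q̄ = (S₀/π) × [bracket] = (1361/π) × 1.106336 = 479.3 W/m².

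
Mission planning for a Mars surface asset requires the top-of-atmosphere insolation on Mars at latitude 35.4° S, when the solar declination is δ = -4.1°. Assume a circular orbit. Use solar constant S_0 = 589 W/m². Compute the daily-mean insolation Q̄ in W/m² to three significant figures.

cos h₀ = −tan(-35.4°) tan(-4.100°) = -0.0509, h₀ = 1.6218 rad.
Bracket: h₀ sin ϕ sin δ + cos ϕ cos δ sin h₀ = 1.6218×-0.57928×-0.07150 + 0.81513×0.99744×0.99870 = 0.067173 + 0.811986 = 0.879159.
Q̄ = (S_0/π) × [bracket] = (589/π) × 0.879159 = 164.8 W/m².

Q̄ ≈ 165 W/m²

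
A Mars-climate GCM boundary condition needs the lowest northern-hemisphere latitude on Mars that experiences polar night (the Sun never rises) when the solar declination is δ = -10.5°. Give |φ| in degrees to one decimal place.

Polar night requires cos H₀ = −tan φ tan δ ≥ 1, i.e. tan φ tan δ ≤ −1.
The boundary is |tan φ| · |tan δ| = 1, so |φ| = 90° − |δ| = 90° − 10.5° = 79.5° in the northern hemisphere.

|φ| = 79.5°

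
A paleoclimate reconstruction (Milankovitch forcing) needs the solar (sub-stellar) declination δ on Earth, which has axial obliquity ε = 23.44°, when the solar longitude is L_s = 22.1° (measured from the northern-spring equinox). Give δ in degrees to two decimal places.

δ = +8.61°

sin δ = sin ε · sin L_s = sin 23.44° × sin 22.1° = 0.149658.
δ = arcsin(0.149658) = +8.61°.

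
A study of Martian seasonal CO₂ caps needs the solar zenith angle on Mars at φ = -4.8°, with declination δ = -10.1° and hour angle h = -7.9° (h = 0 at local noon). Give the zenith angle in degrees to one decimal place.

cos θ_z = sin φ sin δ + cos φ cos δ cos h = 0.014674 + 0.971740 = 0.986414.
θ_z = arccos(0.986414) = 9.5°.

θ_z = 9.5°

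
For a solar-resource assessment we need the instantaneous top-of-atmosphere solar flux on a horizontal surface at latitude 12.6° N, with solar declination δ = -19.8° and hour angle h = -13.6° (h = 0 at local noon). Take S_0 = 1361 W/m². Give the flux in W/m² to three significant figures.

cos θ_z = sin ϕ sin δ + cos ϕ cos δ cos h = -0.073893 + 0.892475 = 0.818582.
Flux = S_0 · cos θ_z = 1361 × 0.818582 = 1114 W/m².

1.11e+03 W/m²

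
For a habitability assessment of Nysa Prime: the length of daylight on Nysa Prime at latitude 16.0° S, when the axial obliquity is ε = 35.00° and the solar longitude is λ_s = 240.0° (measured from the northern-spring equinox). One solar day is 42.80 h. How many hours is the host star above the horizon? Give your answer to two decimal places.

23.65 h

Solar declination: sin δ = sin ε · sin λ_s = sin 35.00° × sin 240.0° = -0.49673, so δ = -29.784°.
cos H₀ = −tan φ · tan δ = −tan(-16.0°) × tan(-29.784°) = -0.1641, so H₀ = 1.7357 rad = 99.45°.
Daylight = 2H₀/(2π) × 42.80 h = (1.7357/π) × 42.80 = 23.65 h.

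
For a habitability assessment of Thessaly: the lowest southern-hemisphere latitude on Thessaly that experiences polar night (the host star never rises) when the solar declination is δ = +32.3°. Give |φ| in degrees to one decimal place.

|φ| = 57.7°

Polar night requires cos H₀ = −tan φ tan δ ≥ 1, i.e. tan φ tan δ ≤ −1.
The boundary is |tan φ| · |tan δ| = 1, so |φ| = 90° − |δ| = 90° − 32.3° = 57.7° in the southern hemisphere.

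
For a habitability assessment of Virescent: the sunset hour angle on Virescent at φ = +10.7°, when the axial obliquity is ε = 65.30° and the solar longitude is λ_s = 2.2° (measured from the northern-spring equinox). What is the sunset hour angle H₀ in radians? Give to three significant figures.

H₀ = 1.58 rad

Solar declination: sin δ = sin ε · sin λ_s = sin 65.30° × sin 2.2° = 0.03488, so δ = +1.999°.
cos H₀ = −tan φ · tan δ = −tan(+10.7°) × tan(+1.999°) = -0.0066, so H₀ = 1.5774 rad = 90.38°.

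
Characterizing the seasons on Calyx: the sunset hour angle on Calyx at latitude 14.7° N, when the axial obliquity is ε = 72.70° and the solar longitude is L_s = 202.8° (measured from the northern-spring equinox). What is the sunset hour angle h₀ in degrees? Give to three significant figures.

Solar declination: sin δ = sin ε · sin L_s = sin 72.70° × sin 202.8° = -0.36998, so δ = -21.715°.
cos h₀ = −tan ϕ · tan δ = −tan(+14.7°) × tan(-21.715°) = 0.1045, so h₀ = 1.4661 rad = 84.00°.

h₀ = 84.0°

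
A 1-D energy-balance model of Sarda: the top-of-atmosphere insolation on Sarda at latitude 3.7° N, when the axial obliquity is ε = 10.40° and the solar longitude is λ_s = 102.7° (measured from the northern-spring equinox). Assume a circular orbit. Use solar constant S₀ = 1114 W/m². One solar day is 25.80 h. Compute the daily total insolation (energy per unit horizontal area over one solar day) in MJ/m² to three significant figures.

32.9 MJ/m²

Solar declination: sin δ = sin ε · sin λ_s = sin 10.40° × sin 102.7° = 0.17610, so δ = +10.143°.
cos H₀ = −tan(+3.7°) tan(+10.143°) = -0.0116, H₀ = 1.5824 rad.
Bracket: H₀ sin φ sin δ + cos φ cos δ sin H₀ = 1.5824×0.06453×0.17610 + 0.99792×0.98437×0.99993 = 0.017982 + 0.982254 = 1.000236.
Q̄ = (S₀/π) × [bracket] = (1114/π) × 1.000236 = 354.68 W/m².
Daily total = Q̄ × 25.80 h × 3600 s/h = 354.68 × 25.80 × 3600 / 10⁶ = 32.94 MJ/m².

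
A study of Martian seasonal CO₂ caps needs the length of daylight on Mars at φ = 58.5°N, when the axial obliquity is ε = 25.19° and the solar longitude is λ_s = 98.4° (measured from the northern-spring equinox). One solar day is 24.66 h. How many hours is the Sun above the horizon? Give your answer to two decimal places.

19.08 h

Solar declination: sin δ = sin ε · sin λ_s = sin 25.19° × sin 98.4° = 0.42106, so δ = +24.901°.
cos H₀ = −tan φ · tan δ = −tan(+58.5°) × tan(+24.901°) = -0.7575, so H₀ = 2.4303 rad = 139.25°.
Daylight = 2H₀/(2π) × 24.66 h = (2.4303/π) × 24.66 = 19.08 h.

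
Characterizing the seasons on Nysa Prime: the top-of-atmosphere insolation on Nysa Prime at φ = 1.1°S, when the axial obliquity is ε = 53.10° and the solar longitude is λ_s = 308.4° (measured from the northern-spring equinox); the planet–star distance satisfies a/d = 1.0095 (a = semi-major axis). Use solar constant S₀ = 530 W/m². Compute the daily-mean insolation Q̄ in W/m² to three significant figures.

Q̄ ≈ 137 W/m²

Solar declination: sin δ = sin ε · sin λ_s = sin 53.10° × sin 308.4° = -0.62671, so δ = -38.808°.
cos H₀ = −tan(-1.1°) tan(-38.808°) = -0.0154, H₀ = 1.5862 rad.
Bracket: H₀ sin φ sin δ + cos φ cos δ sin H₀ = 1.5862×-0.01920×-0.62671 + 0.99982×0.77925×0.99988 = 0.019086 + 0.779016 = 0.798102.
Inverse-square distance factor (a/d)² = 1.0095² = 1.019090.
Q̄ = (S₀/π) × 1.019090 × [bracket] = (530/π) × 1.019090 × 0.798102 = 137.2 W/m².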